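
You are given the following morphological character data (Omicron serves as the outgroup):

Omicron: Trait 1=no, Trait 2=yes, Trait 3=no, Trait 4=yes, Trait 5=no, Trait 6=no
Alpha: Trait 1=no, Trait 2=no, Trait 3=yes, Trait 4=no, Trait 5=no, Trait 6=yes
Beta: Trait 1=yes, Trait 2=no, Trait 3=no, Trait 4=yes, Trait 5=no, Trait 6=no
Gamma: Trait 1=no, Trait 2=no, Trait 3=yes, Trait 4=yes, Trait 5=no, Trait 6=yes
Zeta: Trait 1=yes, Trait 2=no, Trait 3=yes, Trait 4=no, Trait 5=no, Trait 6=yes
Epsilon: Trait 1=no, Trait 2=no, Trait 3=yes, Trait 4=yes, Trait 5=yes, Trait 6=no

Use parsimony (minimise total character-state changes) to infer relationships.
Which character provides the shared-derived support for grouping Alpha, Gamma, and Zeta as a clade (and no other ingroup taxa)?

Trait 6

Character polarity is set by the outgroup: the derived state is whichever differs from the outgroup's state, so for Trait 2, Trait 4 the derived state is 'no', and for the remaining characters it is 'yes'.
Trait 1 (state 'yes') occurs in Beta and Zeta but conflicts with the nesting implied by the other characters — most parsimoniously interpreted as homoplasy.
Trait 2 (derived state 'no') is shared by all ingroup taxa — unites the whole ingroup.
Trait 3 (derived state 'yes') is shared by Alpha, Epsilon, Gamma, and Zeta — a synapomorphy uniting that clade.
Only Alpha and Zeta show the derived state 'no' for Trait 4, supporting them as a clade.
Trait 5: derived state 'yes' in Epsilon only — an autapomorphy, so it tells us nothing about relationships among taxa.
Trait 6 (derived state 'yes') is shared by Alpha, Gamma, and Zeta — a synapomorphy uniting that clade.
Most parsimonious ingroup topology: ((((Alpha,Zeta),Gamma),Epsilon),Beta).
The clade {Alpha, Gamma, Zeta} is supported by Trait 6: its derived state 'yes' occurs in exactly those taxa and in no other taxon (including the outgroup).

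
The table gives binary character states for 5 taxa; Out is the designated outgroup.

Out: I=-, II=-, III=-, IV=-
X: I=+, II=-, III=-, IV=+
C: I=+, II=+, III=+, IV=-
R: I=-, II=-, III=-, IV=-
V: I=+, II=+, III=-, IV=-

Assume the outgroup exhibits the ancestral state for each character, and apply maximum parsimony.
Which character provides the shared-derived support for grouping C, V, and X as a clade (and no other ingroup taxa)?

The outgroup has state '-' for every character, so '+' is the derived state throughout.
Only C, V, and X show the derived state '+' for I, supporting them as a clade.
II (derived state '+') is shared by C and V — a synapomorphy uniting that clade.
III: derived state '+' in C only — an autapomorphy, so it tells us nothing about relationships among taxa.
IV (derived state '+') is unique to X (autapomorphy; uninformative for grouping).
Most parsimonious ingroup topology: ((X,(C,V)),R).
The clade {C, V, X} is supported by I: its derived state '+' occurs in exactly those taxa and in no other taxon (including the outgroup).

I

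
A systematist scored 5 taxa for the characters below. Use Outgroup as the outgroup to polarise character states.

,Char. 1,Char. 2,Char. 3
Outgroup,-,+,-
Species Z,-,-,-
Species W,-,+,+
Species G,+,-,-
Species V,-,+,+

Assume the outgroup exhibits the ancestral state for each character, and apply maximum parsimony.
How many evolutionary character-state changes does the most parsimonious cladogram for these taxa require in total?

Character polarity is set by the outgroup: the derived state is whichever differs from the outgroup's state, so for Char. 2 the derived state is '-', and for the remaining characters it is '+'.
Char. 1 (derived state '+') is unique to Species G (autapomorphy; uninformative for grouping).
Char. 2: derived state '-' in Species G and Species Z only — synapomorphy for {Species G, Species Z}.
Char. 3 (derived state '+') is shared by Species V and Species W — a synapomorphy uniting that clade.
Most parsimonious ingroup topology: ((Species Z,Species G),(Species W,Species V)).
Changes per character on this tree: Char. 1: 1; Char. 2: 1; Char. 3: 1.
Total = 3.

3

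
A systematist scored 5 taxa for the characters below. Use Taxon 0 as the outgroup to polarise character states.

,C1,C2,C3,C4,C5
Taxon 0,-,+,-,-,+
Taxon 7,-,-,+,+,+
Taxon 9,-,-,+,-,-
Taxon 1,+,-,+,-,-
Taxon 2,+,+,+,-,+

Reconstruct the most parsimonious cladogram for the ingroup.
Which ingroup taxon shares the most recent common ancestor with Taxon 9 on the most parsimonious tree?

Taxon 1

Character polarity is set by the outgroup: the derived state is whichever differs from the outgroup's state, so for C2, C5 the derived state is '-', and for the remaining characters it is '+'.
C1 groups Taxon 1 and Taxon 2, which is incompatible with the clades supported by the remaining characters; treating it as convergent (homoplasy) costs fewer steps than any alternative tree.
Only Taxon 1, Taxon 7, and Taxon 9 show the derived state '-' for C2, supporting them as a clade.
C3 (derived state '+') is shared by all ingroup taxa — unites the whole ingroup.
C4 (derived state '+') is unique to Taxon 7 (autapomorphy; uninformative for grouping).
C5: derived state '-' in Taxon 1 and Taxon 9 only — synapomorphy for {Taxon 1, Taxon 9}.
Most parsimonious ingroup topology: ((Taxon 7,(Taxon 9,Taxon 1)),Taxon 2).
Taxon 9 and Taxon 1 form a cherry on this tree, so they are sister taxa.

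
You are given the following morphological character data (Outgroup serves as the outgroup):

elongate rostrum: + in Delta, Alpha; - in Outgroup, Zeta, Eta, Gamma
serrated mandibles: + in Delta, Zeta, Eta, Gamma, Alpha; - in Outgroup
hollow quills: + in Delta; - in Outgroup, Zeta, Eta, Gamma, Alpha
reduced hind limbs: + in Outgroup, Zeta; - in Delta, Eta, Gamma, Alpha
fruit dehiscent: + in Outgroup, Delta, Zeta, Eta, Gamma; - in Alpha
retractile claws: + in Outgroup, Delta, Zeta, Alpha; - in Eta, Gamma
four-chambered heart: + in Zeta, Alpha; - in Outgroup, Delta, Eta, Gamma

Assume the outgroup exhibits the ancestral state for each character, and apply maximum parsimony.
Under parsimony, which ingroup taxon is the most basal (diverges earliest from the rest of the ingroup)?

Character polarity is set by the outgroup: the derived state is whichever differs from the outgroup's state, so for reduced hind limbs, fruit dehiscent, retractile claws the derived state is '-', and for the remaining characters it is '+'.
elongate rostrum (derived state '+') is shared by Alpha and Delta — a synapomorphy uniting that clade.
serrated mandibles (derived state '+') is shared by all ingroup taxa — unites the whole ingroup.
hollow quills (derived state '+') is unique to Delta (autapomorphy; uninformative for grouping).
reduced hind limbs: derived state '-' in Alpha, Delta, Eta, and Gamma only — synapomorphy for {Alpha, Delta, Eta, Gamma}.
fruit dehiscent (derived state '-') is unique to Alpha (autapomorphy; uninformative for grouping).
retractile claws: derived state '-' in Eta and Gamma only — synapomorphy for {Eta, Gamma}.
four-chambered heart (state '+') occurs in Alpha and Zeta but conflicts with the nesting implied by the other characters — most parsimoniously interpreted as homoplasy.
Most parsimonious ingroup topology: (((Delta,Alpha),(Eta,Gamma)),Zeta).
Zeta is sister to the clade containing all other ingroup taxa, so it is the earliest-diverging (most basal) ingroup lineage.

Zeta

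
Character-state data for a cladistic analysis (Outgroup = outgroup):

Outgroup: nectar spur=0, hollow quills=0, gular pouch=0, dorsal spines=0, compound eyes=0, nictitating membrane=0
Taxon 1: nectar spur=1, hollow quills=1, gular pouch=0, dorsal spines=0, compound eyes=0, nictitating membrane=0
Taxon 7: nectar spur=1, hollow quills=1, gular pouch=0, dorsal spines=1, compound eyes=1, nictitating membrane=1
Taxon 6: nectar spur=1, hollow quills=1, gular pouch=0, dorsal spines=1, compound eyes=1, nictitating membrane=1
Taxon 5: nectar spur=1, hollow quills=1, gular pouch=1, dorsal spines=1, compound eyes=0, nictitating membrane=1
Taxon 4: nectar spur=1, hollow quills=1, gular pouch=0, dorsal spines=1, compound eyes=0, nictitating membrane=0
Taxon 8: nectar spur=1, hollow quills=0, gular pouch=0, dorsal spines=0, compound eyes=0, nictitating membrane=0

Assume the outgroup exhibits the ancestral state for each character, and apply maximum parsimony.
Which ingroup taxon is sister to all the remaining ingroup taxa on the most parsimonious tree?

Taxon 8

The outgroup has state '0' for every character, so '1' is the derived state throughout.
All ingroup taxa share the derived state '1' for nectar spur; it defines the ingroup but does not resolve relationships within it.
hollow quills: derived state '1' in Taxon 1, Taxon 4, Taxon 5, Taxon 6, and Taxon 7 only — synapomorphy for {Taxon 1, Taxon 4, Taxon 5, Taxon 6, Taxon 7}.
gular pouch: derived state '1' in Taxon 5 only — an autapomorphy, so it tells us nothing about relationships among taxa.
dorsal spines: derived state '1' in Taxon 4, Taxon 5, Taxon 6, and Taxon 7 only — synapomorphy for {Taxon 4, Taxon 5, Taxon 6, Taxon 7}.
Only Taxon 6 and Taxon 7 show the derived state '1' for compound eyes, supporting them as a clade.
nictitating membrane: derived state '1' in Taxon 5, Taxon 6, and Taxon 7 only — synapomorphy for {Taxon 5, Taxon 6, Taxon 7}.
Most parsimonious ingroup topology: ((Taxon 1,(((Taxon 7,Taxon 6),Taxon 5),Taxon 4)),Taxon 8).
Taxon 8 is sister to the clade containing all other ingroup taxa, so it is the earliest-diverging (most basal) ingroup lineage.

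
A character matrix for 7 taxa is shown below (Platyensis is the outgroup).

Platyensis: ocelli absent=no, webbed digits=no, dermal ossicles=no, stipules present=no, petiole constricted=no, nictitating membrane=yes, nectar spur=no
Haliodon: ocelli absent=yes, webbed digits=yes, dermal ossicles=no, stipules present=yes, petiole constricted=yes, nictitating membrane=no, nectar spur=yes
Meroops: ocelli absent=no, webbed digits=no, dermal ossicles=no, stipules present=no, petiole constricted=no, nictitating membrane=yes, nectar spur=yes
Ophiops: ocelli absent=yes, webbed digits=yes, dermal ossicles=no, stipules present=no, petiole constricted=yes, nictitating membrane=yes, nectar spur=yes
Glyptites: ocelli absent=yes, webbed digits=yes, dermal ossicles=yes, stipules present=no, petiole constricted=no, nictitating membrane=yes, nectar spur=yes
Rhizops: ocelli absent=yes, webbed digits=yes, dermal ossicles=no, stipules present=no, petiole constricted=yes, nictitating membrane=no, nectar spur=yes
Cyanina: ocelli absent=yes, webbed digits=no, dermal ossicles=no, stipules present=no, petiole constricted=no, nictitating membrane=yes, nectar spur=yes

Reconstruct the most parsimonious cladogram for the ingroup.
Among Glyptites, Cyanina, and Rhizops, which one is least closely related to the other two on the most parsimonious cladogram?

Cyanina

Character polarity is set by the outgroup: the derived state is whichever differs from the outgroup's state, so for nictitating membrane the derived state is 'no', and for the remaining characters it is 'yes'.
ocelli absent (derived state 'yes') is shared by Cyanina, Glyptites, Haliodon, Ophiops, and Rhizops — a synapomorphy uniting that clade.
webbed digits (derived state 'yes') is shared by Glyptites, Haliodon, Ophiops, and Rhizops — a synapomorphy uniting that clade.
dermal ossicles: derived state 'yes' in Glyptites only — an autapomorphy, so it tells us nothing about relationships among taxa.
stipules present: derived state 'yes' in Haliodon only — an autapomorphy, so it tells us nothing about relationships among taxa.
Only Haliodon, Ophiops, and Rhizops show the derived state 'yes' for petiole constricted, supporting them as a clade.
Only Haliodon and Rhizops show the derived state 'no' for nictitating membrane, supporting them as a clade.
nectar spur (derived state 'yes') is shared by all ingroup taxa — unites the whole ingroup.
Most parsimonious ingroup topology: (((((Haliodon,Rhizops),Ophiops),Glyptites),Cyanina),Meroops).
Glyptites and Rhizops share a more recent common ancestor with each other than either does with Cyanina, so Cyanina is the least closely related of the three.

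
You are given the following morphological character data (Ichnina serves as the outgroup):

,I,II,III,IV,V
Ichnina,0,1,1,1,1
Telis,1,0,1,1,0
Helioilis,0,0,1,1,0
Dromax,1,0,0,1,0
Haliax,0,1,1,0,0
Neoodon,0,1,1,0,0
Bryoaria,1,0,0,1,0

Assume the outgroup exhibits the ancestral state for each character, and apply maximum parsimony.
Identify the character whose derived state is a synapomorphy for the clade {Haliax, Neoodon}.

Character polarity is set by the outgroup: the derived state is whichever differs from the outgroup's state, so for II, III, IV, V the derived state is '0', and for the remaining characters it is '1'.
I: derived state '1' in Bryoaria, Dromax, and Telis only — synapomorphy for {Bryoaria, Dromax, Telis}.
Only Bryoaria, Dromax, Helioilis, and Telis show the derived state '0' for II, supporting them as a clade.
III (derived state '0') is shared by Bryoaria and Dromax — a synapomorphy uniting that clade.
IV: derived state '0' in Haliax and Neoodon only — synapomorphy for {Haliax, Neoodon}.
All ingroup taxa share the derived state '0' for V; it defines the ingroup but does not resolve relationships within it.
Most parsimonious ingroup topology: (((Telis,(Dromax,Bryoaria)),Helioilis),(Haliax,Neoodon)).
The clade {Haliax, Neoodon} is supported by IV: its derived state '0' occurs in exactly those taxa and in no other taxon (including the outgroup).

IV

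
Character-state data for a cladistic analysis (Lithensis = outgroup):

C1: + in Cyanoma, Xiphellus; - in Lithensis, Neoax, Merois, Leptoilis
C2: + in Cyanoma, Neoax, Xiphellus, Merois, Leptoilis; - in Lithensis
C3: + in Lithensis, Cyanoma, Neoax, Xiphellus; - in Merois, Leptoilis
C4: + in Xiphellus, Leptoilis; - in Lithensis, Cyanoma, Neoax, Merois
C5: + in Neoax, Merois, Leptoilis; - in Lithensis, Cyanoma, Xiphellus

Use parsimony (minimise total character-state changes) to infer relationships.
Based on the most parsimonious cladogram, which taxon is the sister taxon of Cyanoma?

Character polarity is set by the outgroup: the derived state is whichever differs from the outgroup's state, so for C3 the derived state is '-', and for the remaining characters it is '+'.
C1 (derived state '+') is shared by Cyanoma and Xiphellus — a synapomorphy uniting that clade.
C2 (derived state '+') is shared by all ingroup taxa — unites the whole ingroup.
C3: derived state '-' in Leptoilis and Merois only — synapomorphy for {Leptoilis, Merois}.
C4 groups Leptoilis and Xiphellus, which is incompatible with the clades supported by the remaining characters; treating it as convergent (homoplasy) costs fewer steps than any alternative tree.
C5 (derived state '+') is shared by Leptoilis, Merois, and Neoax — a synapomorphy uniting that clade.
Most parsimonious ingroup topology: ((Cyanoma,Xiphellus),(Neoax,(Merois,Leptoilis))).
Cyanoma and Xiphellus form a cherry on this tree, so they are sister taxa.

Xiphellus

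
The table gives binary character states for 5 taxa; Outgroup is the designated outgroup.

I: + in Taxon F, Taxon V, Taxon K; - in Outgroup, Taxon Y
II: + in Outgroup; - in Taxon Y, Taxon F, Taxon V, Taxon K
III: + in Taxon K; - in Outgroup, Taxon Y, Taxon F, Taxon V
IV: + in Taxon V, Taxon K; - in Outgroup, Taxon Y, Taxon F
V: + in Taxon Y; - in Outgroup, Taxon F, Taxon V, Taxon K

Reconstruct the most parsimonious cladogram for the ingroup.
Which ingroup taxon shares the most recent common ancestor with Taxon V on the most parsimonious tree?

Character polarity is set by the outgroup: the derived state is whichever differs from the outgroup's state, so for II the derived state is '-', and for the remaining characters it is '+'.
Only Taxon F, Taxon K, and Taxon V show the derived state '+' for I, supporting them as a clade.
II (derived state '-') is shared by all ingroup taxa — unites the whole ingroup.
III (derived state '+') is unique to Taxon K (autapomorphy; uninformative for grouping).
IV: derived state '+' in Taxon K and Taxon V only — synapomorphy for {Taxon K, Taxon V}.
V (derived state '+') is unique to Taxon Y (autapomorphy; uninformative for grouping).
Most parsimonious ingroup topology: (Taxon Y,(Taxon F,(Taxon V,Taxon K))).
Taxon V and Taxon K form a cherry on this tree, so they are sister taxa.

Taxon K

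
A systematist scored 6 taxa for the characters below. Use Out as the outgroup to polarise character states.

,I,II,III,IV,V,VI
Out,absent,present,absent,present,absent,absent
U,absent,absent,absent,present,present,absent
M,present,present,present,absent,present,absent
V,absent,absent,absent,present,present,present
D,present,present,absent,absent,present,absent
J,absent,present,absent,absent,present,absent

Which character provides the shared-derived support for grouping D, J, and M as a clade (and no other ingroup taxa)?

Character polarity is set by the outgroup: the derived state is whichever differs from the outgroup's state, so for II, IV the derived state is 'absent', and for the remaining characters it is 'present'.
I: derived state 'present' in D and M only — synapomorphy for {D, M}.
II: derived state 'absent' in U and V only — synapomorphy for {U, V}.
III: derived state 'present' in M only — an autapomorphy, so it tells us nothing about relationships among taxa.
IV (derived state 'absent') is shared by D, J, and M — a synapomorphy uniting that clade.
V (derived state 'present') is shared by all ingroup taxa — unites the whole ingroup.
VI (derived state 'present') is unique to V (autapomorphy; uninformative for grouping).
Most parsimonious ingroup topology: ((U,V),((M,D),J)).
The clade {D, J, M} is supported by IV: its derived state 'absent' occurs in exactly those taxa and in no other taxon (including the outgroup).

IV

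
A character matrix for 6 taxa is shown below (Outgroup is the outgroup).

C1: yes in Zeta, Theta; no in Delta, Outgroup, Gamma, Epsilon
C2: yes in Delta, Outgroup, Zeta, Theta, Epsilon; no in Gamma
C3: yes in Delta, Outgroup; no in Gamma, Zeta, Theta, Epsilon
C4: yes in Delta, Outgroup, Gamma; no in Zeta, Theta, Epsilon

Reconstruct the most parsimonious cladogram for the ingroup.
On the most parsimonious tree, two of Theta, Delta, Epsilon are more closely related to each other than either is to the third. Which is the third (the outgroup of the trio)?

Character polarity is set by the outgroup: the derived state is whichever differs from the outgroup's state, so for C2, C3, C4 the derived state is 'no', and for the remaining characters it is 'yes'.
C1: derived state 'yes' in Theta and Zeta only — synapomorphy for {Theta, Zeta}.
C2 (derived state 'no') is unique to Gamma (autapomorphy; uninformative for grouping).
Only Epsilon, Gamma, Theta, and Zeta show the derived state 'no' for C3, supporting them as a clade.
Only Epsilon, Theta, and Zeta show the derived state 'no' for C4, supporting them as a clade.
Most parsimonious ingroup topology: ((((Zeta,Theta),Epsilon),Gamma),Delta).
Theta and Epsilon share a more recent common ancestor with each other than either does with Delta, so Delta is the least closely related of the three.

Delta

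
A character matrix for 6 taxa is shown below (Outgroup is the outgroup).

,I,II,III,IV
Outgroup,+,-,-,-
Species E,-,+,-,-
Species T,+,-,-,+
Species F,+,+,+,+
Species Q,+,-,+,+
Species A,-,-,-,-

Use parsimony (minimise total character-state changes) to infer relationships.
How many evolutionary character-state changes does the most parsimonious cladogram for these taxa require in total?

Character polarity is set by the outgroup: the derived state is whichever differs from the outgroup's state, so for I the derived state is '-', and for the remaining characters it is '+'.
I (derived state '-') is shared by Species A and Species E — a synapomorphy uniting that clade.
II groups Species E and Species F, which is incompatible with the clades supported by the remaining characters; treating it as convergent (homoplasy) costs fewer steps than any alternative tree.
III: derived state '+' in Species F and Species Q only — synapomorphy for {Species F, Species Q}.
IV: derived state '+' in Species F, Species Q, and Species T only — synapomorphy for {Species F, Species Q, Species T}.
Most parsimonious ingroup topology: ((Species E,Species A),(Species T,(Species F,Species Q))).
Changes per character on this tree: I: 1; II: 2; III: 1; IV: 1.
Total = 5.

5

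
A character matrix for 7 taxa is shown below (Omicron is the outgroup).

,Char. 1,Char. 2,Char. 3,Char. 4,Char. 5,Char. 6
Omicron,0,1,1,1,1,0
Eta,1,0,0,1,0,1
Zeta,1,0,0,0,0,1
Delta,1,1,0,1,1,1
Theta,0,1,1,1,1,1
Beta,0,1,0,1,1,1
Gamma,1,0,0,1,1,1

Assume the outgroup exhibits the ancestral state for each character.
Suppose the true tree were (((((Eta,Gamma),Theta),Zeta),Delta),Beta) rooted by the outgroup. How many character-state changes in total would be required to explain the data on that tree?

Map each character onto (((((Eta,Gamma),Theta),Zeta),Delta),Beta) (rooted by Omicron) and count the minimum state changes it requires (Fitch parsimony):
Char. 1: 2; Char. 2: 2; Char. 3: 2; Char. 4: 1; Char. 5: 2; Char. 6: 1.
Total tree length = 10.

10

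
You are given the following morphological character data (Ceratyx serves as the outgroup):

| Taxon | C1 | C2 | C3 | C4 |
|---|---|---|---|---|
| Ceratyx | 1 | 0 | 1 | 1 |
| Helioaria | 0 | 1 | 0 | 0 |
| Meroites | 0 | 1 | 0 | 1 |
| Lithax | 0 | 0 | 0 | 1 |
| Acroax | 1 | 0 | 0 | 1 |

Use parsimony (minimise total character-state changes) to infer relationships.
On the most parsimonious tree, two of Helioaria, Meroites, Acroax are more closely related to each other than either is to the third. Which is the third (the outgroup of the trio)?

Character polarity is set by the outgroup: the derived state is whichever differs from the outgroup's state, so for C1, C3, C4 the derived state is '0', and for the remaining characters it is '1'.
C1: derived state '0' in Helioaria, Lithax, and Meroites only — synapomorphy for {Helioaria, Lithax, Meroites}.
C2 (derived state '1') is shared by Helioaria and Meroites — a synapomorphy uniting that clade.
All ingroup taxa share the derived state '0' for C3; it defines the ingroup but does not resolve relationships within it.
C4: derived state '0' in Helioaria only — an autapomorphy, so it tells us nothing about relationships among taxa.
Most parsimonious ingroup topology: (((Helioaria,Meroites),Lithax),Acroax).
Helioaria and Meroites share a more recent common ancestor with each other than either does with Acroax, so Acroax is the least closely related of the three.

Acroax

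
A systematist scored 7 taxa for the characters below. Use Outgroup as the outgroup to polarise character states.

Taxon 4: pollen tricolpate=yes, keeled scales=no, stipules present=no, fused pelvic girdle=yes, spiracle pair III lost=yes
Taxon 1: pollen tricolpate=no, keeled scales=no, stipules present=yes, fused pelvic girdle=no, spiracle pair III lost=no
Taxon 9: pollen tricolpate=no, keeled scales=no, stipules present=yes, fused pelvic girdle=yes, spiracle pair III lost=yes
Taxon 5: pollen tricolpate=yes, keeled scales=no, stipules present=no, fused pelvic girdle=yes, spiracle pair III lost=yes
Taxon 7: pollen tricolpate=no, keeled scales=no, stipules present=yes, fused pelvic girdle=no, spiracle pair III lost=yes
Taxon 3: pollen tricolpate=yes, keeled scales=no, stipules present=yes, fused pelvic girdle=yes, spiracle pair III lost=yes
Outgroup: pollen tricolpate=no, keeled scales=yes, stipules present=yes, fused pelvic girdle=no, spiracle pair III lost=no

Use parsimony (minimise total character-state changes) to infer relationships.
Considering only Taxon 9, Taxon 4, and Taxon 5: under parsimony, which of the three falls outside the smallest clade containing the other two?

Character polarity is set by the outgroup: the derived state is whichever differs from the outgroup's state, so for keeled scales, stipules present the derived state is 'no', and for the remaining characters it is 'yes'.
Only Taxon 3, Taxon 4, and Taxon 5 show the derived state 'yes' for pollen tricolpate, supporting them as a clade.
All ingroup taxa share the derived state 'no' for keeled scales; it defines the ingroup but does not resolve relationships within it.
stipules present (derived state 'no') is shared by Taxon 4 and Taxon 5 — a synapomorphy uniting that clade.
fused pelvic girdle (derived state 'yes') is shared by Taxon 3, Taxon 4, Taxon 5, and Taxon 9 — a synapomorphy uniting that clade.
spiracle pair III lost: derived state 'yes' in Taxon 3, Taxon 4, Taxon 5, Taxon 7, and Taxon 9 only — synapomorphy for {Taxon 3, Taxon 4, Taxon 5, Taxon 7, Taxon 9}.
Most parsimonious ingroup topology: (((((Taxon 5,Taxon 4),Taxon 3),Taxon 9),Taxon 7),Taxon 1).
Taxon 5 and Taxon 4 share a more recent common ancestor with each other than either does with Taxon 9, so Taxon 9 is the least closely related of the three.

Taxon 9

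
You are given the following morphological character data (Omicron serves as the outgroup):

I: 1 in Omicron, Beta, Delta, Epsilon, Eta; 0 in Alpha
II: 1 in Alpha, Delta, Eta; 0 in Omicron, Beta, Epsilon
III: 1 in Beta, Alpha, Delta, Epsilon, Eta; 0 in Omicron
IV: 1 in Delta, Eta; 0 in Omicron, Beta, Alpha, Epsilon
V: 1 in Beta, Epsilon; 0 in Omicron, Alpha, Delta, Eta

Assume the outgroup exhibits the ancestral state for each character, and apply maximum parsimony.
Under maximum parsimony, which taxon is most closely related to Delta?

Eta

Character polarity is set by the outgroup: the derived state is whichever differs from the outgroup's state, so for I the derived state is '0', and for the remaining characters it is '1'.
I: derived state '0' in Alpha only — an autapomorphy, so it tells us nothing about relationships among taxa.
Only Alpha, Delta, and Eta show the derived state '1' for II, supporting them as a clade.
III (derived state '1') is shared by all ingroup taxa — unites the whole ingroup.
Only Delta and Eta show the derived state '1' for IV, supporting them as a clade.
V: derived state '1' in Beta and Epsilon only — synapomorphy for {Beta, Epsilon}.
Most parsimonious ingroup topology: ((Beta,Epsilon),(Alpha,(Delta,Eta))).
Delta and Eta form a cherry on this tree, so they are sister taxa.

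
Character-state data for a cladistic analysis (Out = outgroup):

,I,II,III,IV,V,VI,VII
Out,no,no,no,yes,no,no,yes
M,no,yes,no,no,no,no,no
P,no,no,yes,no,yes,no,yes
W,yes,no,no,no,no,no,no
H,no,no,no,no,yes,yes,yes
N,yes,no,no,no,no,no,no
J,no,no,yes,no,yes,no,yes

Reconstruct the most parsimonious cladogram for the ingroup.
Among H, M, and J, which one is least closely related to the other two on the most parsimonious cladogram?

Character polarity is set by the outgroup: the derived state is whichever differs from the outgroup's state, so for IV, VII the derived state is 'no', and for the remaining characters it is 'yes'.
I (derived state 'yes') is shared by N and W — a synapomorphy uniting that clade.
II: derived state 'yes' in M only — an autapomorphy, so it tells us nothing about relationships among taxa.
III (derived state 'yes') is shared by J and P — a synapomorphy uniting that clade.
IV (derived state 'no') is shared by all ingroup taxa — unites the whole ingroup.
V (derived state 'yes') is shared by H, J, and P — a synapomorphy uniting that clade.
VI (derived state 'yes') is unique to H (autapomorphy; uninformative for grouping).
VII: derived state 'no' in M, N, and W only — synapomorphy for {M, N, W}.
Most parsimonious ingroup topology: ((M,(W,N)),((P,J),H)).
J and H share a more recent common ancestor with each other than either does with M, so M is the least closely related of the three.

M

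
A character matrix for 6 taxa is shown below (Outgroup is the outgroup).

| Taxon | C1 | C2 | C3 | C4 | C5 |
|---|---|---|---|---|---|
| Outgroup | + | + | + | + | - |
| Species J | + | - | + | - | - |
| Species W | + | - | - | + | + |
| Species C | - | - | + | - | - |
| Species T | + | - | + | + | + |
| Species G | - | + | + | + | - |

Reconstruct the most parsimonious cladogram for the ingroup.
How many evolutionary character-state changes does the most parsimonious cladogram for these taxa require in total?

Character polarity is set by the outgroup: the derived state is whichever differs from the outgroup's state, so for C1, C2, C3, C4 the derived state is '-', and for the remaining characters it is '+'.
C1 groups Species C and Species G, which is incompatible with the clades supported by the remaining characters; treating it as convergent (homoplasy) costs fewer steps than any alternative tree.
C2 (derived state '-') is shared by Species C, Species J, Species T, and Species W — a synapomorphy uniting that clade.
C3: derived state '-' in Species W only — an autapomorphy, so it tells us nothing about relationships among taxa.
C4: derived state '-' in Species C and Species J only — synapomorphy for {Species C, Species J}.
Only Species T and Species W show the derived state '+' for C5, supporting them as a clade.
Most parsimonious ingroup topology: (((Species J,Species C),(Species W,Species T)),Species G).
Changes per character on this tree: C1: 2; C2: 1; C3: 1; C4: 1; C5: 1.
Total = 6.

6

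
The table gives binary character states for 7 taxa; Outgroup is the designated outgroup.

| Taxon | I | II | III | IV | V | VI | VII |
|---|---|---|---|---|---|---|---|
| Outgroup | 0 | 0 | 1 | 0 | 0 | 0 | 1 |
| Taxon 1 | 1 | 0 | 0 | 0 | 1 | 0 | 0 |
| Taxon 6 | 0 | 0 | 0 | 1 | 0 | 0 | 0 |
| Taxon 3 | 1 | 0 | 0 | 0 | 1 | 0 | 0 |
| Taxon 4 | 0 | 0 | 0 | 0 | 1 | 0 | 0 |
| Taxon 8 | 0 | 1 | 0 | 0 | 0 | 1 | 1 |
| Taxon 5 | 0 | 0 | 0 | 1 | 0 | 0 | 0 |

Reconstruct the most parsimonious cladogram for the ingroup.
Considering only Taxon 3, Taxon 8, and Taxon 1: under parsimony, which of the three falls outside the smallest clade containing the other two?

Character polarity is set by the outgroup: the derived state is whichever differs from the outgroup's state, so for III, VII the derived state is '0', and for the remaining characters it is '1'.
Only Taxon 1 and Taxon 3 show the derived state '1' for I, supporting them as a clade.
II (derived state '1') is unique to Taxon 8 (autapomorphy; uninformative for grouping).
III (derived state '0') is shared by all ingroup taxa — unites the whole ingroup.
Only Taxon 5 and Taxon 6 show the derived state '1' for IV, supporting them as a clade.
V: derived state '1' in Taxon 1, Taxon 3, and Taxon 4 only — synapomorphy for {Taxon 1, Taxon 3, Taxon 4}.
VI: derived state '1' in Taxon 8 only — an autapomorphy, so it tells us nothing about relationships among taxa.
VII (derived state '0') is shared by Taxon 1, Taxon 3, Taxon 4, Taxon 5, and Taxon 6 — a synapomorphy uniting that clade.
Most parsimonious ingroup topology: ((((Taxon 1,Taxon 3),Taxon 4),(Taxon 6,Taxon 5)),Taxon 8).
Taxon 3 and Taxon 1 share a more recent common ancestor with each other than either does with Taxon 8, so Taxon 8 is the least closely related of the three.

Taxon 8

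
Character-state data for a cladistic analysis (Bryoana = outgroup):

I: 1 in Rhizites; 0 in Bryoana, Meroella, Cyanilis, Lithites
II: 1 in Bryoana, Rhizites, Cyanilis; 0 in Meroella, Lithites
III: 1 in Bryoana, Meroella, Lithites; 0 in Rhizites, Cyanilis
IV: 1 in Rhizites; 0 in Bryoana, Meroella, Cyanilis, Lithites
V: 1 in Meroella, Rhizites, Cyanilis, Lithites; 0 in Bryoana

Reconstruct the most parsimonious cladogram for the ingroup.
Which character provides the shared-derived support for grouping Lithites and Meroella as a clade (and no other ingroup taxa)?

II

Character polarity is set by the outgroup: the derived state is whichever differs from the outgroup's state, so for II, III the derived state is '0', and for the remaining characters it is '1'.
I (derived state '1') is unique to Rhizites (autapomorphy; uninformative for grouping).
II: derived state '0' in Lithites and Meroella only — synapomorphy for {Lithites, Meroella}.
III: derived state '0' in Cyanilis and Rhizites only — synapomorphy for {Cyanilis, Rhizites}.
IV (derived state '1') is unique to Rhizites (autapomorphy; uninformative for grouping).
V (derived state '1') is shared by all ingroup taxa — unites the whole ingroup.
Most parsimonious ingroup topology: ((Meroella,Lithites),(Rhizites,Cyanilis)).
The clade {Lithites, Meroella} is supported by II: its derived state '0' occurs in exactly those taxa and in no other taxon (including the outgroup).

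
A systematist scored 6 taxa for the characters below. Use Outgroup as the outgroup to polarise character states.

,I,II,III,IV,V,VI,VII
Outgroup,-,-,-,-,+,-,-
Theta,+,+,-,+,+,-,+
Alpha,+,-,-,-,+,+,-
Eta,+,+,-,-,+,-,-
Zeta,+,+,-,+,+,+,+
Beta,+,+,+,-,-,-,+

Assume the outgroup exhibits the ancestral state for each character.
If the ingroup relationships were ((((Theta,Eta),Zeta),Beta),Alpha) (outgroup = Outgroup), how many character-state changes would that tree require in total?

Map each character onto ((((Theta,Eta),Zeta),Beta),Alpha) (rooted by Outgroup) and count the minimum state changes it requires (Fitch parsimony):
I: 1; II: 1; III: 1; IV: 2; V: 1; VI: 2; VII: 2.
Total tree length = 10.

10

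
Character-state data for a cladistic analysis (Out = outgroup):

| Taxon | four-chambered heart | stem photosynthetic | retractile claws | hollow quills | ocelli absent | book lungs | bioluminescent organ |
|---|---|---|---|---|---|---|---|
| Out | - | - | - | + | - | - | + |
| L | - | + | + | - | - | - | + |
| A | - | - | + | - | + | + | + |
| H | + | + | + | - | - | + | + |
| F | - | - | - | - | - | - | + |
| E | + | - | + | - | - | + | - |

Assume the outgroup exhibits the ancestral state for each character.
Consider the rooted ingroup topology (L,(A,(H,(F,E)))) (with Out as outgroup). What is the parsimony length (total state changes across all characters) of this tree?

Map each character onto (L,(A,(H,(F,E)))) (rooted by Out) and count the minimum state changes it requires (Fitch parsimony):
four-chambered heart: 2; stem photosynthetic: 2; retractile claws: 2; hollow quills: 1; ocelli absent: 1; book lungs: 2; bioluminescent organ: 1.
Total tree length = 11.

11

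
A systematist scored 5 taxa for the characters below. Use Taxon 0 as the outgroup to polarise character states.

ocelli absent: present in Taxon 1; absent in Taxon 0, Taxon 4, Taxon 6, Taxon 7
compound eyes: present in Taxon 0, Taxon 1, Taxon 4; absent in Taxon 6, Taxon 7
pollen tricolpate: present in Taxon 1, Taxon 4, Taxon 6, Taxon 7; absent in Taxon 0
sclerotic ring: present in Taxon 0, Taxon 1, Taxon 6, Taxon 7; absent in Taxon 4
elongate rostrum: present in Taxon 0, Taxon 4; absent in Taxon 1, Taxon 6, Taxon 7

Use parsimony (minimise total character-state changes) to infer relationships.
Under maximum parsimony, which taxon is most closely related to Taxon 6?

Character polarity is set by the outgroup: the derived state is whichever differs from the outgroup's state, so for compound eyes, sclerotic ring, elongate rostrum the derived state is 'absent', and for the remaining characters it is 'present'.
ocelli absent: derived state 'present' in Taxon 1 only — an autapomorphy, so it tells us nothing about relationships among taxa.
compound eyes: derived state 'absent' in Taxon 6 and Taxon 7 only — synapomorphy for {Taxon 6, Taxon 7}.
All ingroup taxa share the derived state 'present' for pollen tricolpate; it defines the ingroup but does not resolve relationships within it.
sclerotic ring: derived state 'absent' in Taxon 4 only — an autapomorphy, so it tells us nothing about relationships among taxa.
elongate rostrum (derived state 'absent') is shared by Taxon 1, Taxon 6, and Taxon 7 — a synapomorphy uniting that clade.
Most parsimonious ingroup topology: ((Taxon 1,(Taxon 6,Taxon 7)),Taxon 4).
Taxon 6 and Taxon 7 form a cherry on this tree, so they are sister taxa.

Taxon 7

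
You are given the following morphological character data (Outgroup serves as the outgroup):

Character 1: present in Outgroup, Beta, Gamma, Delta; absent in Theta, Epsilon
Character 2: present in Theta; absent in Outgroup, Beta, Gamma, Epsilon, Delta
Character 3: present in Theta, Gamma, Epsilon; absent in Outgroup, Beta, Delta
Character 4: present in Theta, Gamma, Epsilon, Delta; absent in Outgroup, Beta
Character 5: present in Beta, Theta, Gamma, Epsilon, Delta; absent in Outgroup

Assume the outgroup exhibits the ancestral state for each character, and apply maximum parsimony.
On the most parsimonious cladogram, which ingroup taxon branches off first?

Character polarity is set by the outgroup: the derived state is whichever differs from the outgroup's state, so for Character 1 the derived state is 'absent', and for the remaining characters it is 'present'.
Character 1: derived state 'absent' in Epsilon and Theta only — synapomorphy for {Epsilon, Theta}.
Character 2 (derived state 'present') is unique to Theta (autapomorphy; uninformative for grouping).
Only Epsilon, Gamma, and Theta show the derived state 'present' for Character 3, supporting them as a clade.
Character 4: derived state 'present' in Delta, Epsilon, Gamma, and Theta only — synapomorphy for {Delta, Epsilon, Gamma, Theta}.
Character 5 (derived state 'present') is shared by all ingroup taxa — unites the whole ingroup.
Most parsimonious ingroup topology: (Beta,(((Theta,Epsilon),Gamma),Delta)).
Beta is sister to the clade containing all other ingroup taxa, so it is the earliest-diverging (most basal) ingroup lineage.

Beta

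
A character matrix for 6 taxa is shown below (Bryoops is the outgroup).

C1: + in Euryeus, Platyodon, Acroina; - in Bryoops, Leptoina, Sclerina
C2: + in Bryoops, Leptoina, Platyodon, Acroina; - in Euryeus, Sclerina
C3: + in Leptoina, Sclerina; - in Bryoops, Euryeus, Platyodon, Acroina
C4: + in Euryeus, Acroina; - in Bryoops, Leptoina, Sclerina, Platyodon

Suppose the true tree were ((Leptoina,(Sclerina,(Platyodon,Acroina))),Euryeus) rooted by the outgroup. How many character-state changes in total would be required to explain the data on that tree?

8

Map each character onto ((Leptoina,(Sclerina,(Platyodon,Acroina))),Euryeus) (rooted by Bryoops) and count the minimum state changes it requires (Fitch parsimony):
C1: 2; C2: 2; C3: 2; C4: 2.
Total tree length = 8.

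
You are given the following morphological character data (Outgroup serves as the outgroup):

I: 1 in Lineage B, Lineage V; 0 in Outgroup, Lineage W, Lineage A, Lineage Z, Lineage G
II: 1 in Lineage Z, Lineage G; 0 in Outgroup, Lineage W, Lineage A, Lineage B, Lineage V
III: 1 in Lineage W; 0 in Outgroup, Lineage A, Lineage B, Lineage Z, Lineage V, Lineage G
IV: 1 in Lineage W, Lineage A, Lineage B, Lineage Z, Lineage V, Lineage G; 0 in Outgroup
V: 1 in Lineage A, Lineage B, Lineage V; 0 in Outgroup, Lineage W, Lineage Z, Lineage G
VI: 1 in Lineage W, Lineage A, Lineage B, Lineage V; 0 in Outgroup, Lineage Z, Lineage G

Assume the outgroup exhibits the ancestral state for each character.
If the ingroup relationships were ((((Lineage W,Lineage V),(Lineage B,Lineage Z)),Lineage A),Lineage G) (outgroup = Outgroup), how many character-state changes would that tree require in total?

Map each character onto ((((Lineage W,Lineage V),(Lineage B,Lineage Z)),Lineage A),Lineage G) (rooted by Outgroup) and count the minimum state changes it requires (Fitch parsimony):
I: 2; II: 2; III: 1; IV: 1; V: 3; VI: 2.
Total tree length = 11.

11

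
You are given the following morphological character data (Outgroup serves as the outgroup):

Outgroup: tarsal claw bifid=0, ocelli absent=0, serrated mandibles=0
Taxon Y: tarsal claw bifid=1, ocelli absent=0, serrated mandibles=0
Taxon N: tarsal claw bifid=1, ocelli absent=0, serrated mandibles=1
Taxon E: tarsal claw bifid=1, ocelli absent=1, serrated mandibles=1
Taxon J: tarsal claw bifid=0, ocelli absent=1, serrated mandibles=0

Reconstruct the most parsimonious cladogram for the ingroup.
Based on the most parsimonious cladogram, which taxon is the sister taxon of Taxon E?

The outgroup has state '0' for every character, so '1' is the derived state throughout.
tarsal claw bifid (derived state '1') is shared by Taxon E, Taxon N, and Taxon Y — a synapomorphy uniting that clade.
ocelli absent (state '1') occurs in Taxon E and Taxon J but conflicts with the nesting implied by the other characters — most parsimoniously interpreted as homoplasy.
serrated mandibles: derived state '1' in Taxon E and Taxon N only — synapomorphy for {Taxon E, Taxon N}.
Most parsimonious ingroup topology: ((Taxon Y,(Taxon N,Taxon E)),Taxon J).
Taxon E and Taxon N form a cherry on this tree, so they are sister taxa.

Taxon N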